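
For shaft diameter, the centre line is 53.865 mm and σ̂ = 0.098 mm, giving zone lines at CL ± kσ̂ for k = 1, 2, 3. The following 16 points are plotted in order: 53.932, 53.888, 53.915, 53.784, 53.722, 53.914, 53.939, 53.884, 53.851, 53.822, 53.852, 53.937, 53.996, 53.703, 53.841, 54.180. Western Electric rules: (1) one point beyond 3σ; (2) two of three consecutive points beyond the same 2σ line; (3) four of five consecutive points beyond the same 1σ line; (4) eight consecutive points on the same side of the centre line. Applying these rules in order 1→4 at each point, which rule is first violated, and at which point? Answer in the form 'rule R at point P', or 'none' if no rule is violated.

rule 1 at point 16

Zone of each point (C = within 1σ̂, B = 1σ̂–2σ̂, A = 2σ̂–3σ̂, * = beyond 3σ̂; sign = side of CL): 1:+C, 2:+C, 3:+C, 4:-C, 5:-B, 6:+C, 7:+C, 8:+C, 9:-C, 10:-C, 11:-C, 12:+C, 13:+B, 14:-B, 15:-C, 16:+*
Rule 1 (one point beyond the 3σ limits) is satisfied at point 16.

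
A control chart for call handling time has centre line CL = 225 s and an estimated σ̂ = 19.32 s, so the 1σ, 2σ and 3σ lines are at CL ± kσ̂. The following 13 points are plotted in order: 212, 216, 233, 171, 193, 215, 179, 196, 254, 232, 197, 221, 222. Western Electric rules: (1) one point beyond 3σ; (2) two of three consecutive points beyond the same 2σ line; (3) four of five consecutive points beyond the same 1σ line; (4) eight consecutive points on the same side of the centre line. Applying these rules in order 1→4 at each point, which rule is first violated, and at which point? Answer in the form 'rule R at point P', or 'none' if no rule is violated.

rule 3 at point 8

Zone of each point (C = within 1σ̂, B = 1σ̂–2σ̂, A = 2σ̂–3σ̂, * = beyond 3σ̂; sign = side of CL): 1:-C, 2:-C, 3:+C, 4:-A, 5:-B, 6:-C, 7:-A, 8:-B, 9:+B, 10:+C, 11:-B, 12:-C, 13:-C
Rule 3 (four of five consecutive points beyond the same 1σ limit) is satisfied at point 8.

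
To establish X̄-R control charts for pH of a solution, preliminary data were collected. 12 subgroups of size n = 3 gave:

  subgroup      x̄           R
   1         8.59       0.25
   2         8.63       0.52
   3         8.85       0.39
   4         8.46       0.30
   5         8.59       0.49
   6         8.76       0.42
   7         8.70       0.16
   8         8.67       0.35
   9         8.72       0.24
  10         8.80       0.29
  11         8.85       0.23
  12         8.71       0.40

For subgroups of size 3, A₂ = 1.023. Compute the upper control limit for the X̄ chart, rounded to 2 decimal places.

9.04

X̄̄ = (8.59 + 8.63 + 8.85 + 8.46 + 8.59 + 8.76 + 8.70 + 8.67 + 8.72 + 8.80 + 8.85 + 8.71) / 12 = 104.3300 / 12 = 8.6942
R̄ = (0.25 + 0.52 + 0.39 + 0.30 + 0.49 + 0.42 + 0.16 + 0.35 + 0.24 + 0.29 + 0.23 + 0.40) / 12 = 4.0400 / 12 = 0.3367
UCL = X̄̄ + A₂·R̄ = 8.6942 + 1.023 × 0.3367 = 9.0386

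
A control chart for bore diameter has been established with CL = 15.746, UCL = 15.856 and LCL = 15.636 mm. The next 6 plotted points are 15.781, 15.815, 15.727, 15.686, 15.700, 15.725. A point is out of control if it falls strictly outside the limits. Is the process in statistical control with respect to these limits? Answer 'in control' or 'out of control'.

in control

All 6 points lie within [15.636, 15.856].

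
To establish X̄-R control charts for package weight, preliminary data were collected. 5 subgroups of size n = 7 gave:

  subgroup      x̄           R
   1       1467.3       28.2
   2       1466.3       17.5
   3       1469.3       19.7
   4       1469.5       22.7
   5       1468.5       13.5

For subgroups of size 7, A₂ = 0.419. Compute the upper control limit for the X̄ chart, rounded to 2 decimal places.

1476.69

X̄̄ = (1467.3 + 1466.3 + 1469.3 + 1469.5 + 1468.5) / 5 = 7340.9000 / 5 = 1468.1800
R̄ = (28.2 + 17.5 + 19.7 + 22.7 + 13.5) / 5 = 101.6000 / 5 = 20.3200
UCL = X̄̄ + A₂·R̄ = 1468.1800 + 0.419 × 20.3200 = 1476.6941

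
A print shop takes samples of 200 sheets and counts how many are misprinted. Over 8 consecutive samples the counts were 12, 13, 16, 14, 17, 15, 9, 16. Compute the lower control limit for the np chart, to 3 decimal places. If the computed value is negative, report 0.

3.175

p̄ = Σdᵢ / (k·n) = 112 / (8 × 200) = 0.07000
LCL = np̄ − 3·√(np̄(1−p̄)) = 14.0000 − 3 × 3.6083 = 3.1750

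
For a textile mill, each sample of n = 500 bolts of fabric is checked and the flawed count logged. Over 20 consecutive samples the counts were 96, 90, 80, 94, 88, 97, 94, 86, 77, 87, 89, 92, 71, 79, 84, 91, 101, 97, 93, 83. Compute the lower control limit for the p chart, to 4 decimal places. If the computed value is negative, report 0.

p̄ = Σdᵢ / (k·n) = 1769 / (20 × 500) = 0.17690
LCL = p̄ − 3·√(p̄(1−p̄)/n) = 0.17690 − 3 × 0.01706 = 0.12571

0.1257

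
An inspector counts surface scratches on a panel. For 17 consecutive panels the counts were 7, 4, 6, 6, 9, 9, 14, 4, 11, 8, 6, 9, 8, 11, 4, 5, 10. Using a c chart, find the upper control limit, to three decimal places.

c̄ = (7 + 4 + 6 + 6 + 9 + 9 + 14 + 4 + 11 + 8 + 6 + 9 + 8 + 11 + 4 + 5 + 10) / 17 = 131 / 17 = 7.7059
UCL = c̄ + 3√c̄ = 7.7059 + 3 × √7.7059 = 7.7059 + 3 × 2.7759 = 16.0337

16.034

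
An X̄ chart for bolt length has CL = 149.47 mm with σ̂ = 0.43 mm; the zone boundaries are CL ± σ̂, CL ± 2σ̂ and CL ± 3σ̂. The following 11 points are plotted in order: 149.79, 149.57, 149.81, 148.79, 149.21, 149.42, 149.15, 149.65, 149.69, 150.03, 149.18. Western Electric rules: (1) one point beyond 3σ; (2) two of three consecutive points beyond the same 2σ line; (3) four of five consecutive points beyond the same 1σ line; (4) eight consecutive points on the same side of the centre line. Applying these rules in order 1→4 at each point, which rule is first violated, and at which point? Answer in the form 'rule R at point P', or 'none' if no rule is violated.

none

Zone of each point (C = within 1σ̂, B = 1σ̂–2σ̂, A = 2σ̂–3σ̂, * = beyond 3σ̂; sign = side of CL): 1:+C, 2:+C, 3:+C, 4:-B, 5:-C, 6:-C, 7:-C, 8:+C, 9:+C, 10:+B, 11:-C
No rule fires across all 11 points.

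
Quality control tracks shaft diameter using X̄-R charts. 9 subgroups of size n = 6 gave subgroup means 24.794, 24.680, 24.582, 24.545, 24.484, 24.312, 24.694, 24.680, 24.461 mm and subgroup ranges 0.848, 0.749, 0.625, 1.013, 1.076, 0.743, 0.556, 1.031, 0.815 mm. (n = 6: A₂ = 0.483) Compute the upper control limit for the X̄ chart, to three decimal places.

24.981

X̄̄ = (24.794 + 24.680 + 24.582 + 24.545 + 24.484 + 24.312 + 24.694 + 24.680 + 24.461) / 9 = 221.2320 / 9 = 24.5813
R̄ = (0.848 + 0.749 + 0.625 + 1.013 + 1.076 + 0.743 + 0.556 + 1.031 + 0.815) / 9 = 7.4560 / 9 = 0.8284
UCL = X̄̄ + A₂·R̄ = 24.5813 + 0.483 × 0.8284 = 24.9815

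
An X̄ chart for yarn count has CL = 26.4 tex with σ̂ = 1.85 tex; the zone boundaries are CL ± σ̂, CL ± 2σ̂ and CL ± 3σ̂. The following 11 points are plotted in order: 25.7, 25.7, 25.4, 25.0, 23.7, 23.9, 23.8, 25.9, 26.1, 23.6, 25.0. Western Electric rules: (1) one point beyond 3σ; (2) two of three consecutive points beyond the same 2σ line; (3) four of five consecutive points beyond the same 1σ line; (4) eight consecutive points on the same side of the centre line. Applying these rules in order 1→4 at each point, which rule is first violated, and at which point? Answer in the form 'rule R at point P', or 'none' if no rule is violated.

rule 4 at point 8

Zone of each point (C = within 1σ̂, B = 1σ̂–2σ̂, A = 2σ̂–3σ̂, * = beyond 3σ̂; sign = side of CL): 1:-C, 2:-C, 3:-C, 4:-C, 5:-B, 6:-B, 7:-B, 8:-C, 9:-C, 10:-B, 11:-C
Rule 4 (eight consecutive points on the same side of the centre line) is satisfied at point 8.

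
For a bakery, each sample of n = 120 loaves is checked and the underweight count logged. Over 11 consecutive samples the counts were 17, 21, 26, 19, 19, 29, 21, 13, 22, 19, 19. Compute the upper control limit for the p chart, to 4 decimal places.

0.2734

p̄ = Σdᵢ / (k·n) = 225 / (11 × 120) = 0.17045
UCL = p̄ + 3·√(p̄(1−p̄)/n) = 0.17045 + 3 × √(0.17045×0.82955/120) = 0.17045 + 3 × 0.03433 = 0.27344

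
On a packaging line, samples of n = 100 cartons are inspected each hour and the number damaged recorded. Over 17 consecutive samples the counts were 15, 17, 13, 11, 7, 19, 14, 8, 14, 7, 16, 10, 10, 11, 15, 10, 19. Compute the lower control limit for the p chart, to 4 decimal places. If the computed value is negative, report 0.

p̄ = Σdᵢ / (k·n) = 216 / (17 × 100) = 0.12706
LCL = p̄ − 3·√(p̄(1−p̄)/n) = 0.12706 − 3 × 0.03330 = 0.02715

0.0271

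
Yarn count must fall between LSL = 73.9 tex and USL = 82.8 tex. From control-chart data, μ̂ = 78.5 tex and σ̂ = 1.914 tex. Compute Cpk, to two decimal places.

Cpu = (USL − μ̂) / (3σ̂) = (82.8 − 78.5) / (3 × 1.914) = 0.7489; Cpl = (μ̂ − LSL) / (3σ̂) = (78.5 − 73.9) / (3 × 1.914) = 0.8011; Cpk = min(Cpu, Cpl) = 0.7489

0.75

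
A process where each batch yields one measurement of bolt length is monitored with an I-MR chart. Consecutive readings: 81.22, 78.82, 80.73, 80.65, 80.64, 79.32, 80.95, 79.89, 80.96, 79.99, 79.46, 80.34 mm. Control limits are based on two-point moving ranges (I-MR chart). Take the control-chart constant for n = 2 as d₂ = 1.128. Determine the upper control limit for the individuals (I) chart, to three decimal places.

83.115

X̄ = (81.22 + 78.82 + 80.73 + 80.65 + 80.64 + 79.32 + 80.95 + 79.89 + 80.96 + 79.99 + 79.46 + 80.34) / 12 = 80.2475
Moving ranges: 2.40, 1.91, 0.08, 0.01, 1.32, 1.63, 1.06, 1.07, 0.97, 0.53, 0.88; M̄R̄ = 11.8600 / 11 = 1.0782
UCL = X̄ + 3·M̄R̄/d₂ = 80.2475 + 3 × 1.0782 / 1.128 = 83.1150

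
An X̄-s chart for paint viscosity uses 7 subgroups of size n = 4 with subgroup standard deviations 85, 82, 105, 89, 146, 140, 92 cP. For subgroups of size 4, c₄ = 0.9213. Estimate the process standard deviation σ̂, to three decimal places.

s̄ = (85 + 82 + 105 + 89 + 146 + 140 + 92) / 7 = 105.5714
σ̂ = s̄ / c₄ = 105.5714 / 0.9213 = 114.5896

114.590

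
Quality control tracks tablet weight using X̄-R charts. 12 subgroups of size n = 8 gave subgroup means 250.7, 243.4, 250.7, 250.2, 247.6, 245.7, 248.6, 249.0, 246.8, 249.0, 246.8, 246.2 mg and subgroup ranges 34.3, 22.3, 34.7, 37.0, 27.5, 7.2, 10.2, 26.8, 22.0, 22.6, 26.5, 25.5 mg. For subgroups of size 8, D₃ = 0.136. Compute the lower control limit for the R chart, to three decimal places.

3.361

R̄ = (34.3 + 22.3 + 34.7 + 37.0 + 27.5 + 7.2 + 10.2 + 26.8 + 22.0 + 22.6 + 26.5 + 25.5) / 12 = 296.6000 / 12 = 24.7167
LCL_R = D₃·R̄ = 0.136 × 24.7167 = 3.3615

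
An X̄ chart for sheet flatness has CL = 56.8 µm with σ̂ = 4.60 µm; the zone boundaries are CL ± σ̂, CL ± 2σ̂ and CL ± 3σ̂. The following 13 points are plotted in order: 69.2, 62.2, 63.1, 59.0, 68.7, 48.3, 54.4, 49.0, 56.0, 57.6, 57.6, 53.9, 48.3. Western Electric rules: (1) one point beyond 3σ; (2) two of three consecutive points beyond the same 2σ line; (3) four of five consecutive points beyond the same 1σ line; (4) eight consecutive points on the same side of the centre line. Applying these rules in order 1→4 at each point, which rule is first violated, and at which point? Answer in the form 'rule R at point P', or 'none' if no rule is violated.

Zone of each point (C = within 1σ̂, B = 1σ̂–2σ̂, A = 2σ̂–3σ̂, * = beyond 3σ̂; sign = side of CL): 1:+A, 2:+B, 3:+B, 4:+C, 5:+A, 6:-B, 7:-C, 8:-B, 9:-C, 10:+C, 11:+C, 12:-C, 13:-B
Rule 3 (four of five consecutive points beyond the same 1σ limit) is satisfied at point 5.

rule 3 at point 5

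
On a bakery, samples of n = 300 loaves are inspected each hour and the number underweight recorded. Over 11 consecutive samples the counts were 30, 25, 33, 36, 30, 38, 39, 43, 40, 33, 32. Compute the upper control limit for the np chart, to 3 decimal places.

p̄ = Σdᵢ / (k·n) = 379 / (11 × 300) = 0.11485
UCL = np̄ + 3·√(np̄(1−p̄)) = 34.4545 + 3 × √(34.4545×0.88515) = 34.4545 + 3 × 5.5225 = 51.0219

51.022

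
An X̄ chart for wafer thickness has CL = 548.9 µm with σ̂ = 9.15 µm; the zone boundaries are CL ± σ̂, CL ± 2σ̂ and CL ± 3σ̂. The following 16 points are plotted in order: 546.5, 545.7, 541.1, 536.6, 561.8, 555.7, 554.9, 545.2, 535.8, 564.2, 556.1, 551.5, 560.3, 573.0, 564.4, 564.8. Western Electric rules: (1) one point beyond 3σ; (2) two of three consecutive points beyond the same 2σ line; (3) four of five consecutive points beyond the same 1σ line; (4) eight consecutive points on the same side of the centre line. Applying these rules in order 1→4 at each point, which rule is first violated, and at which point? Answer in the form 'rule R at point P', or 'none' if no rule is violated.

rule 3 at point 16

Zone of each point (C = within 1σ̂, B = 1σ̂–2σ̂, A = 2σ̂–3σ̂, * = beyond 3σ̂; sign = side of CL): 1:-C, 2:-C, 3:-C, 4:-B, 5:+B, 6:+C, 7:+C, 8:-C, 9:-B, 10:+B, 11:+C, 12:+C, 13:+B, 14:+A, 15:+B, 16:+B
Rule 3 (four of five consecutive points beyond the same 1σ limit) is satisfied at point 16.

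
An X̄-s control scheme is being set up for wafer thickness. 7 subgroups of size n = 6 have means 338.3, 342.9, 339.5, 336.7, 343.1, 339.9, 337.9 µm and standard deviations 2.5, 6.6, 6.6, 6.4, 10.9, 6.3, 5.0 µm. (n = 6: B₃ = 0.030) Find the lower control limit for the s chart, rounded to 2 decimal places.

s̄ = (2.5 + 6.6 + 6.6 + 6.4 + 10.9 + 6.3 + 5.0) / 7 = 6.3286
LCL_s = B₃·s̄ = 0.030 × 6.3286 = 0.1899

0.19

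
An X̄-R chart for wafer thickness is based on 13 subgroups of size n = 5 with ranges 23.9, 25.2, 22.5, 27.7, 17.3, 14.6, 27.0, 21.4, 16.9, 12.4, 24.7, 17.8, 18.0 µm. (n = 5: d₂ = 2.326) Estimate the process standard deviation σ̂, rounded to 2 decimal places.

8.91

R̄ = (23.9 + 25.2 + 22.5 + 27.7 + 17.3 + 14.6 + 27.0 + 21.4 + 16.9 + 12.4 + 24.7 + 17.8 + 18.0) / 13 = 20.7231
σ̂ = R̄ / d₂ = 20.7231 / 2.326 = 8.9093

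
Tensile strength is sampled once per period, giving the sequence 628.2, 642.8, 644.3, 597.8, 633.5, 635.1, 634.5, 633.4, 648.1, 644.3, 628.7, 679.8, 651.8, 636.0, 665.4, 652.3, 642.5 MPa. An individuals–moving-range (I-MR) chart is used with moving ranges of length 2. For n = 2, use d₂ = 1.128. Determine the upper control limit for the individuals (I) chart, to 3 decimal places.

X̄ = (628.2 + 642.8 + 644.3 + 597.8 + 633.5 + 635.1 + 634.5 + 633.4 + 648.1 + 644.3 + 628.7 + 679.8 + 651.8 + 636.0 + 665.4 + 652.3 + 642.5) / 17 = 641.0882
Moving ranges: 14.6, 1.5, 46.5, 35.7, 1.6, 0.6, 1.1, 14.7, 3.8, 15.6, 51.1, 28.0, 15.8, 29.4, 13.1, 9.8; M̄R̄ = 282.9000 / 16 = 17.6812
UCL = X̄ + 3·M̄R̄/d₂ = 641.0882 + 3 × 17.6812 / 1.128 = 688.1128

688.113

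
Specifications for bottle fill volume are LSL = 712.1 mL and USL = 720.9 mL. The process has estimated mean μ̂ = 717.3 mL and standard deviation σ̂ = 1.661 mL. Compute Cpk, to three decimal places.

Cpu = (USL − μ̂) / (3σ̂) = (720.9 − 717.3) / (3 × 1.661) = 0.7225; Cpl = (μ̂ − LSL) / (3σ̂) = (717.3 − 712.1) / (3 × 1.661) = 1.0435; Cpk = min(Cpu, Cpl) = 0.7225

0.722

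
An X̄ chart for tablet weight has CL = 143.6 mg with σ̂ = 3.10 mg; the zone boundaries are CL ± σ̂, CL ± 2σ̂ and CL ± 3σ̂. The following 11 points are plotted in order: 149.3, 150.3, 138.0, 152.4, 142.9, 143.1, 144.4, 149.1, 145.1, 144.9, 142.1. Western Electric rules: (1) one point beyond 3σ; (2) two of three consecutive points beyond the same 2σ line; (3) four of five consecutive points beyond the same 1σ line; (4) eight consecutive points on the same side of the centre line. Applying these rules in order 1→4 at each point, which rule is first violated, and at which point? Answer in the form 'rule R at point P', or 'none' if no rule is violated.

rule 2 at point 4

Zone of each point (C = within 1σ̂, B = 1σ̂–2σ̂, A = 2σ̂–3σ̂, * = beyond 3σ̂; sign = side of CL): 1:+B, 2:+A, 3:-B, 4:+A, 5:-C, 6:-C, 7:+C, 8:+B, 9:+C, 10:+C, 11:-C
Rule 2 (two of three consecutive points beyond the same 2σ limit) is satisfied at point 4.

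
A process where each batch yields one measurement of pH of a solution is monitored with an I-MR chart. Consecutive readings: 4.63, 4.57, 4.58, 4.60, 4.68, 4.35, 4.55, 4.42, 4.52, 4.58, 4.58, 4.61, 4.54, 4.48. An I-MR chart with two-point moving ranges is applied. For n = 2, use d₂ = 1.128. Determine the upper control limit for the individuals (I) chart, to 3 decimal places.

X̄ = (4.63 + 4.57 + 4.58 + 4.60 + 4.68 + 4.35 + 4.55 + 4.42 + 4.52 + 4.58 + 4.58 + 4.61 + 4.54 + 4.48) / 14 = 4.5493
Moving ranges: 0.06, 0.01, 0.02, 0.08, 0.33, 0.20, 0.13, 0.10, 0.06, 0.00, 0.03, 0.07, 0.06; M̄R̄ = 1.1500 / 13 = 0.0885
UCL = X̄ + 3·M̄R̄/d₂ = 4.5493 + 3 × 0.0885 / 1.128 = 4.7846

4.785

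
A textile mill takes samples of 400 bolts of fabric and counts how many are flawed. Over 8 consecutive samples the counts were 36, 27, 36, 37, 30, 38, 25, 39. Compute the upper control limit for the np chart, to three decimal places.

p̄ = Σdᵢ / (k·n) = 268 / (8 × 400) = 0.08375
UCL = np̄ + 3·√(np̄(1−p̄)) = 33.5000 + 3 × √(33.5000×0.91625) = 33.5000 + 3 × 5.5403 = 50.1208

50.121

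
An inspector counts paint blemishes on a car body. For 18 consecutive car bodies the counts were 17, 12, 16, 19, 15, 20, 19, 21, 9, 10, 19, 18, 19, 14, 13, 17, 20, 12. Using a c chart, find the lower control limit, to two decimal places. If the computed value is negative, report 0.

c̄ = (17 + 12 + 16 + 19 + 15 + 20 + 19 + 21 + 9 + 10 + 19 + 18 + 19 + 14 + 13 + 17 + 20 + 12) / 18 = 290 / 18 = 16.1111
LCL = c̄ − 3√c̄ = 16.1111 − 3 × 4.0139 = 4.0695

4.07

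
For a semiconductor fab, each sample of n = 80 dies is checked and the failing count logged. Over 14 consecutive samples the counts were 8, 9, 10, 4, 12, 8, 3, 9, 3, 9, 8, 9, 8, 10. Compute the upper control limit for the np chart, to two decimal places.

p̄ = Σdᵢ / (k·n) = 110 / (14 × 80) = 0.09821
UCL = np̄ + 3·√(np̄(1−p̄)) = 7.8571 + 3 × √(7.8571×0.90179) = 7.8571 + 3 × 2.6619 = 15.8427

15.84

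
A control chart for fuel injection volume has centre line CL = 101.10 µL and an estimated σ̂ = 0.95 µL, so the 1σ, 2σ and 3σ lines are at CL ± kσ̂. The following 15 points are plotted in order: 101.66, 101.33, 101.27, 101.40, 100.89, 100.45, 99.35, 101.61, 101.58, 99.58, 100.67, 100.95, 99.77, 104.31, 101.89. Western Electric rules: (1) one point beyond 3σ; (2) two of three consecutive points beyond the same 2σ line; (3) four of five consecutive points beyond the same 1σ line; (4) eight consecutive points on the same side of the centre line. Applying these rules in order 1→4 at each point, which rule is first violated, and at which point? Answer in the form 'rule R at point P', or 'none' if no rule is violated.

rule 1 at point 14

Zone of each point (C = within 1σ̂, B = 1σ̂–2σ̂, A = 2σ̂–3σ̂, * = beyond 3σ̂; sign = side of CL): 1:+C, 2:+C, 3:+C, 4:+C, 5:-C, 6:-C, 7:-B, 8:+C, 9:+C, 10:-B, 11:-C, 12:-C, 13:-B, 14:+*, 15:+C
Rule 1 (one point beyond the 3σ limits) is satisfied at point 14.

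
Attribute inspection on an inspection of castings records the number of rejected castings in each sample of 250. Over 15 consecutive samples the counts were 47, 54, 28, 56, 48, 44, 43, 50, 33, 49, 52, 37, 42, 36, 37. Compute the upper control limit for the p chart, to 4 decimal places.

p̄ = Σdᵢ / (k·n) = 656 / (15 × 250) = 0.17493
UCL = p̄ + 3·√(p̄(1−p̄)/n) = 0.17493 + 3 × √(0.17493×0.82507/250) = 0.17493 + 3 × 0.02403 = 0.24702

0.2470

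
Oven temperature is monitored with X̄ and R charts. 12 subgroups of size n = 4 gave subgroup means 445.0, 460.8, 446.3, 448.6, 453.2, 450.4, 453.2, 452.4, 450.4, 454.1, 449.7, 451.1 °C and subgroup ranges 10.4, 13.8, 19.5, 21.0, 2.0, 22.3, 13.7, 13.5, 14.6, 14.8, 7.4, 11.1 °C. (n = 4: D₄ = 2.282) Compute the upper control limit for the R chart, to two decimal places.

R̄ = (10.4 + 13.8 + 19.5 + 21.0 + 2.0 + 22.3 + 13.7 + 13.5 + 14.6 + 14.8 + 7.4 + 11.1) / 12 = 164.1000 / 12 = 13.6750
UCL_R = D₄·R̄ = 2.282 × 13.6750 = 31.2063

31.21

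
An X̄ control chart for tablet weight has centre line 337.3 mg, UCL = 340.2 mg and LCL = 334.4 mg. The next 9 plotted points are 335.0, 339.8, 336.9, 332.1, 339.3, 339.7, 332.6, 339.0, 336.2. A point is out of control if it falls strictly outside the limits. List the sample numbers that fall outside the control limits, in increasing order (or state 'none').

Compare each point to [334.4, 340.2]: sample 4 = 332.1 < LCL; sample 7 = 332.6 < LCL.

4, 7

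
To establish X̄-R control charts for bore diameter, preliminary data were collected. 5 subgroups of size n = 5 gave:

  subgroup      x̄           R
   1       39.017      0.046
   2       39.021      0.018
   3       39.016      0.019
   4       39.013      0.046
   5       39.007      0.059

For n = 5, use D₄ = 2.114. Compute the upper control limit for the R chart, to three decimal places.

0.079

R̄ = (0.046 + 0.018 + 0.019 + 0.046 + 0.059) / 5 = 0.1880 / 5 = 0.0376
UCL_R = D₄·R̄ = 2.114 × 0.0376 = 0.0795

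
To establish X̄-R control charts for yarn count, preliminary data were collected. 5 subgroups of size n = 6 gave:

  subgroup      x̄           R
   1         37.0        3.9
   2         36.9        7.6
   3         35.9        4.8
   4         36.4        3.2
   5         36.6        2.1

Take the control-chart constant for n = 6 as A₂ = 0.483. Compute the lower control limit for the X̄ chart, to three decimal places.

X̄̄ = (37.0 + 36.9 + 35.9 + 36.4 + 36.6) / 5 = 182.8000 / 5 = 36.5600
R̄ = (3.9 + 7.6 + 4.8 + 3.2 + 2.1) / 5 = 21.6000 / 5 = 4.3200
LCL = X̄̄ − A₂·R̄ = 36.5600 − 0.483 × 4.3200 = 34.4734

34.473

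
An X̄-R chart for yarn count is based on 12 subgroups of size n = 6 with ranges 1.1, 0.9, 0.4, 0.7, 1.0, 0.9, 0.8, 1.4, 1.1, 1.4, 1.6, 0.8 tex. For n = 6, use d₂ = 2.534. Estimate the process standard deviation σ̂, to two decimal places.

0.40

R̄ = (1.1 + 0.9 + 0.4 + 0.7 + 1.0 + 0.9 + 0.8 + 1.4 + 1.1 + 1.4 + 1.6 + 0.8) / 12 = 1.0083
σ̂ = R̄ / d₂ = 1.0083 / 2.534 = 0.3979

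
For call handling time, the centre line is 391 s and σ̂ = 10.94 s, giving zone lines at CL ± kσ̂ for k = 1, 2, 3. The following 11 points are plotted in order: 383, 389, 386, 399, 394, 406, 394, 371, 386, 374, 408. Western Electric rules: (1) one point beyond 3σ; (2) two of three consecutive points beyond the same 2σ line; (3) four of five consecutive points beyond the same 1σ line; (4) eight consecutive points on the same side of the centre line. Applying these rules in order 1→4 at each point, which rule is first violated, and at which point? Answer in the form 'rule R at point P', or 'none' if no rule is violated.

Zone of each point (C = within 1σ̂, B = 1σ̂–2σ̂, A = 2σ̂–3σ̂, * = beyond 3σ̂; sign = side of CL): 1:-C, 2:-C, 3:-C, 4:+C, 5:+C, 6:+B, 7:+C, 8:-B, 9:-C, 10:-B, 11:+B
No rule fires across all 11 points.

none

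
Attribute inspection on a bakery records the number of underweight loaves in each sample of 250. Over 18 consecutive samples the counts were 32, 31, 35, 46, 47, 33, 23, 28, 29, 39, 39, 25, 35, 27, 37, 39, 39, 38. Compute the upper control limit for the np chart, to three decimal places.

p̄ = Σdᵢ / (k·n) = 622 / (18 × 250) = 0.13822
UCL = np̄ + 3·√(np̄(1−p̄)) = 34.5556 + 3 × √(34.5556×0.86178) = 34.5556 + 3 × 5.4570 = 50.9267

50.927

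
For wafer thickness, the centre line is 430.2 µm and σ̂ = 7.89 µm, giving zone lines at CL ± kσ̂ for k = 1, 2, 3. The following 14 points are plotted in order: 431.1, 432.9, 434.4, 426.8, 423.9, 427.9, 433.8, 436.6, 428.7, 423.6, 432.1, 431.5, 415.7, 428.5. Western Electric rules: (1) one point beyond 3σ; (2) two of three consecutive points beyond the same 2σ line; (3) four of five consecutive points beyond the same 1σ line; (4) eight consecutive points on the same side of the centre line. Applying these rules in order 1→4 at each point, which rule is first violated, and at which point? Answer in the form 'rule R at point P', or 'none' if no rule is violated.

Zone of each point (C = within 1σ̂, B = 1σ̂–2σ̂, A = 2σ̂–3σ̂, * = beyond 3σ̂; sign = side of CL): 1:+C, 2:+C, 3:+C, 4:-C, 5:-C, 6:-C, 7:+C, 8:+C, 9:-C, 10:-C, 11:+C, 12:+C, 13:-B, 14:-C
No rule fires across all 14 points.

none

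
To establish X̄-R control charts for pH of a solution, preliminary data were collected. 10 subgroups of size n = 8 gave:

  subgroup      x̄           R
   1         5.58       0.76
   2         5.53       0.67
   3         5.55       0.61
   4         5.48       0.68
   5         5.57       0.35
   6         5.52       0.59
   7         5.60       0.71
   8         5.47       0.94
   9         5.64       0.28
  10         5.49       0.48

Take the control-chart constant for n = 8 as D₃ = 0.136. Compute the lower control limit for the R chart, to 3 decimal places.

R̄ = (0.76 + 0.67 + 0.61 + 0.68 + 0.35 + 0.59 + 0.71 + 0.94 + 0.28 + 0.48) / 10 = 6.0700 / 10 = 0.6070
LCL_R = D₃·R̄ = 0.136 × 0.6070 = 0.0826

0.083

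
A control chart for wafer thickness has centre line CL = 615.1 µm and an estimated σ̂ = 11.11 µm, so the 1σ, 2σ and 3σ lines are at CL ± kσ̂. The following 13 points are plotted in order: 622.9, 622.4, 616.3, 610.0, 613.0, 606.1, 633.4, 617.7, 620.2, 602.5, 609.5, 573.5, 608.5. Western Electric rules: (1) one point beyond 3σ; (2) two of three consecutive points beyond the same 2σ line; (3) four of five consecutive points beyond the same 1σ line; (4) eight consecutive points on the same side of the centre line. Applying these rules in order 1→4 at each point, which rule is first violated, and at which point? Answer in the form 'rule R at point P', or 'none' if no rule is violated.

rule 1 at point 12

Zone of each point (C = within 1σ̂, B = 1σ̂–2σ̂, A = 2σ̂–3σ̂, * = beyond 3σ̂; sign = side of CL): 1:+C, 2:+C, 3:+C, 4:-C, 5:-C, 6:-C, 7:+B, 8:+C, 9:+C, 10:-B, 11:-C, 12:-*, 13:-C
Rule 1 (one point beyond the 3σ limits) is satisfied at point 12.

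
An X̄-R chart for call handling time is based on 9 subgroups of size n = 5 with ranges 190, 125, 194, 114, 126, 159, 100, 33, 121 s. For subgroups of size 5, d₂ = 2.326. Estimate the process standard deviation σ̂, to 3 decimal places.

55.508

R̄ = (190 + 125 + 194 + 114 + 126 + 159 + 100 + 33 + 121) / 9 = 129.1111
σ̂ = R̄ / d₂ = 129.1111 / 2.326 = 55.5078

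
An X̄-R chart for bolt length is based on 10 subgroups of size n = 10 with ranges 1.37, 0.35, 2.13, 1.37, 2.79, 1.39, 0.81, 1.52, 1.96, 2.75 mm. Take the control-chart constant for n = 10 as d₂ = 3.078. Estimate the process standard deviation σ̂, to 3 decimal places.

0.534

R̄ = (1.37 + 0.35 + 2.13 + 1.37 + 2.79 + 1.39 + 0.81 + 1.52 + 1.96 + 2.75) / 10 = 1.6440
σ̂ = R̄ / d₂ = 1.6440 / 3.078 = 0.5341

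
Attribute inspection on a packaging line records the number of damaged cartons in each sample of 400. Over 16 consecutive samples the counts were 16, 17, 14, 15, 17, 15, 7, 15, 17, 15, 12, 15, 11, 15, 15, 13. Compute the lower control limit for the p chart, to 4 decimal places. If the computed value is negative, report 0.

0.0079

p̄ = Σdᵢ / (k·n) = 229 / (16 × 400) = 0.03578
LCL = p̄ − 3·√(p̄(1−p̄)/n) = 0.03578 − 3 × 0.00929 = 0.00792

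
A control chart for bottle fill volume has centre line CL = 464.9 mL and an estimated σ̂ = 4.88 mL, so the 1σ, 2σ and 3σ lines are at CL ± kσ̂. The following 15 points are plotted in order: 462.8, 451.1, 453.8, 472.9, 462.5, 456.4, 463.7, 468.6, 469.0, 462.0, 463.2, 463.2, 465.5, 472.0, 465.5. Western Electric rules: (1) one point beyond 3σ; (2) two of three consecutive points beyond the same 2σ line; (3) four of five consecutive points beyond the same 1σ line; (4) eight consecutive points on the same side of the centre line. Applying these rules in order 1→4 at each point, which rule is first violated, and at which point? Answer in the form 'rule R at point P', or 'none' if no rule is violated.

Zone of each point (C = within 1σ̂, B = 1σ̂–2σ̂, A = 2σ̂–3σ̂, * = beyond 3σ̂; sign = side of CL): 1:-C, 2:-A, 3:-A, 4:+B, 5:-C, 6:-B, 7:-C, 8:+C, 9:+C, 10:-C, 11:-C, 12:-C, 13:+C, 14:+B, 15:+C
Rule 2 (two of three consecutive points beyond the same 2σ limit) is satisfied at point 3.

rule 2 at point 3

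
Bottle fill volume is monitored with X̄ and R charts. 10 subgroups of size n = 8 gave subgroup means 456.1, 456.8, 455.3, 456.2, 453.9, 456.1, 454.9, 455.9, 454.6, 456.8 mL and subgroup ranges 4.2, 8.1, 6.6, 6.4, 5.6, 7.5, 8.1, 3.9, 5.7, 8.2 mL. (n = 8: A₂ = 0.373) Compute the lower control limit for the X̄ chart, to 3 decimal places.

X̄̄ = (456.1 + 456.8 + 455.3 + 456.2 + 453.9 + 456.1 + 454.9 + 455.9 + 454.6 + 456.8) / 10 = 4556.6000 / 10 = 455.6600
R̄ = (4.2 + 8.1 + 6.6 + 6.4 + 5.6 + 7.5 + 8.1 + 3.9 + 5.7 + 8.2) / 10 = 64.3000 / 10 = 6.4300
LCL = X̄̄ − A₂·R̄ = 455.6600 − 0.373 × 6.4300 = 453.2616

453.262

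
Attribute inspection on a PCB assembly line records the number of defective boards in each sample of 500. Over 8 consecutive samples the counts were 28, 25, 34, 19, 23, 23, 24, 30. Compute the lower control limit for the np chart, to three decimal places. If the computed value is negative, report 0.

10.924

p̄ = Σdᵢ / (k·n) = 206 / (8 × 500) = 0.05150
LCL = np̄ − 3·√(np̄(1−p̄)) = 25.7500 − 3 × 4.9421 = 10.9238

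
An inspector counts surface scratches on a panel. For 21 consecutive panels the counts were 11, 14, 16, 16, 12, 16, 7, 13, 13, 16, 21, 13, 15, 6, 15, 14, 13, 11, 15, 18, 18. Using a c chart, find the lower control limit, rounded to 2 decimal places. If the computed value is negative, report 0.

c̄ = (11 + 14 + 16 + 16 + 12 + 16 + 7 + 13 + 13 + 16 + 21 + 13 + 15 + 6 + 15 + 14 + 13 + 11 + 15 + 18 + 18) / 21 = 293 / 21 = 13.9524
LCL = c̄ − 3√c̄ = 13.9524 − 3 × 3.7353 = 2.7465

2.75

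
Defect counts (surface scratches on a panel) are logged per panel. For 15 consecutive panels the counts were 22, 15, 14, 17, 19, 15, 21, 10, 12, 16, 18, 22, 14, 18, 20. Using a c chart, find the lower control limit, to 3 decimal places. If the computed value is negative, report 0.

c̄ = (22 + 15 + 14 + 17 + 19 + 15 + 21 + 10 + 12 + 16 + 18 + 22 + 14 + 18 + 20) / 15 = 253 / 15 = 16.8667
LCL = c̄ − 3√c̄ = 16.8667 − 3 × 4.1069 = 4.5460

4.546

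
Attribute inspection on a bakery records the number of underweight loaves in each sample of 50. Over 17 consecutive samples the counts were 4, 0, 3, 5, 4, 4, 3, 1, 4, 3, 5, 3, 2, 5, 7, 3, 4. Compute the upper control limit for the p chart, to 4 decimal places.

0.1793

p̄ = Σdᵢ / (k·n) = 60 / (17 × 50) = 0.07059
UCL = p̄ + 3·√(p̄(1−p̄)/n) = 0.07059 + 3 × √(0.07059×0.92941/50) = 0.07059 + 3 × 0.03622 = 0.17926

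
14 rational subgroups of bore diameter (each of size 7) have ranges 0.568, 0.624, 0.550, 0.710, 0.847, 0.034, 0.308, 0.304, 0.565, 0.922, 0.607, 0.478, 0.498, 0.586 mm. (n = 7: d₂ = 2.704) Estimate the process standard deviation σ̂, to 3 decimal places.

0.201

R̄ = (0.568 + 0.624 + 0.550 + 0.710 + 0.847 + 0.034 + 0.308 + 0.304 + 0.565 + 0.922 + 0.607 + 0.478 + 0.498 + 0.586) / 14 = 0.5429
σ̂ = R̄ / d₂ = 0.5429 / 2.704 = 0.2008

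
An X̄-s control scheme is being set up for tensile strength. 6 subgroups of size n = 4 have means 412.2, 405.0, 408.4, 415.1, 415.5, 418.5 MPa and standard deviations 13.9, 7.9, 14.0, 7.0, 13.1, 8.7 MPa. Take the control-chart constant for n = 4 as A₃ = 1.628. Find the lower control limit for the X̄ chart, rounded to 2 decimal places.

X̄̄ = (412.2 + 405.0 + 408.4 + 415.1 + 415.5 + 418.5) / 6 = 412.4500
s̄ = (13.9 + 7.9 + 14.0 + 7.0 + 13.1 + 8.7) / 6 = 10.7667
LCL = X̄̄ − A₃·s̄ = 412.4500 − 1.628 × 10.7667 = 394.9219

394.92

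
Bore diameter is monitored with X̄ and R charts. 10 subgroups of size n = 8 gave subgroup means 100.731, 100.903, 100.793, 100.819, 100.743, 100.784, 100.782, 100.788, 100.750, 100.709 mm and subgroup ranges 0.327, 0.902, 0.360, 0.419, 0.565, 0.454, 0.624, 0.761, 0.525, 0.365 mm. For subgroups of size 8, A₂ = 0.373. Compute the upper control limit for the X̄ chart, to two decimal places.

X̄̄ = (100.731 + 100.903 + 100.793 + 100.819 + 100.743 + 100.784 + 100.782 + 100.788 + 100.750 + 100.709) / 10 = 1007.8020 / 10 = 100.7802
R̄ = (0.327 + 0.902 + 0.360 + 0.419 + 0.565 + 0.454 + 0.624 + 0.761 + 0.525 + 0.365) / 10 = 5.3020 / 10 = 0.5302
UCL = X̄̄ + A₂·R̄ = 100.7802 + 0.373 × 0.5302 = 100.9780

100.98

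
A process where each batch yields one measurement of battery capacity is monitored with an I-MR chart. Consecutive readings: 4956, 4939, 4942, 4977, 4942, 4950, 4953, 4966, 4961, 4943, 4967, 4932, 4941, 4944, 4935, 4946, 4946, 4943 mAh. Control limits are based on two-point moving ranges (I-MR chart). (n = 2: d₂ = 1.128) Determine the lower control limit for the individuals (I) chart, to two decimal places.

4912.92

X̄ = (4956 + 4939 + 4942 + 4977 + 4942 + 4950 + 4953 + 4966 + 4961 + 4943 + 4967 + 4932 + 4941 + 4944 + 4935 + 4946 + 4946 + 4943) / 18 = 4949.0556
Moving ranges: 17, 3, 35, 35, 8, 3, 13, 5, 18, 24, 35, 9, 3, 9, 11, 0, 3; M̄R̄ = 231.0000 / 17 = 13.5882
LCL = X̄ − 3·M̄R̄/d₂ = 4949.0556 − 3 × 13.5882 / 1.128 = 4912.9166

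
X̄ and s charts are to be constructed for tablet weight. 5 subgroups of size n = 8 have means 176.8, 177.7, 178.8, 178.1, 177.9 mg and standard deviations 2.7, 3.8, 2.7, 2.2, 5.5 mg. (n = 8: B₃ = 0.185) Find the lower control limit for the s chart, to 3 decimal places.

s̄ = (2.7 + 3.8 + 2.7 + 2.2 + 5.5) / 5 = 3.3800
LCL_s = B₃·s̄ = 0.185 × 3.3800 = 0.6253

0.625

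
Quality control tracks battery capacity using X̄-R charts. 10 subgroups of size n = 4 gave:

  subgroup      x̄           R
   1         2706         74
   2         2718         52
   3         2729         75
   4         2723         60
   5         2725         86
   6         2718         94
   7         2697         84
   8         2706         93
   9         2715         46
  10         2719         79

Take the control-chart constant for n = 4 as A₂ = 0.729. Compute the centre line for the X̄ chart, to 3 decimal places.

2715.600

X̄̄ = (2706 + 2718 + 2729 + 2723 + 2725 + 2718 + 2697 + 2706 + 2715 + 2719) / 10 = 27156.0000 / 10 = 2715.6000
CL = X̄̄ = 2715.6000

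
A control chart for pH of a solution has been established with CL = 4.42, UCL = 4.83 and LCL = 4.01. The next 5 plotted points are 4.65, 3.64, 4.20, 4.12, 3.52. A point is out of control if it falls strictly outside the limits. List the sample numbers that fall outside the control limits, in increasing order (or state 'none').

Compare each point to [4.01, 4.83]: sample 2 = 3.64 < LCL; sample 5 = 3.52 < LCL.

2, 5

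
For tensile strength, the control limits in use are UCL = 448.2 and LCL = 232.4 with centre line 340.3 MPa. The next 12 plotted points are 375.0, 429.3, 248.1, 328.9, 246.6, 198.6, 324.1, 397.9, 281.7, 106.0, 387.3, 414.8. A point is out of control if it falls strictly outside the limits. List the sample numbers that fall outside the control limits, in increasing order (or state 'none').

6, 10

Compare each point to [232.4, 448.2]: sample 6 = 198.6 < LCL; sample 10 = 106.0 < LCL.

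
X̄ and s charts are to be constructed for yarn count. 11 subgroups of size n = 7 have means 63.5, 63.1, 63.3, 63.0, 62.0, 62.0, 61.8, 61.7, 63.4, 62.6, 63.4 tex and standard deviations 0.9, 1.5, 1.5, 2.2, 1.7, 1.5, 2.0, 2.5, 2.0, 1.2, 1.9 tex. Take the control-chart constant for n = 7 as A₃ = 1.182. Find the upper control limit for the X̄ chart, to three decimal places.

64.740

X̄̄ = (63.5 + 63.1 + 63.3 + 63.0 + 62.0 + 62.0 + 61.8 + 61.7 + 63.4 + 62.6 + 63.4) / 11 = 62.7091
s̄ = (0.9 + 1.5 + 1.5 + 2.2 + 1.7 + 1.5 + 2.0 + 2.5 + 2.0 + 1.2 + 1.9) / 11 = 1.7182
UCL = X̄̄ + A₃·s̄ = 62.7091 + 1.182 × 1.7182 = 64.7400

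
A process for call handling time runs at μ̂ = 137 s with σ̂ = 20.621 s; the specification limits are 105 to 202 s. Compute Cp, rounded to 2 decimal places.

0.78

Cp = (USL − LSL) / (6σ̂) = (202 − 105) / (6 × 20.621) = 97.0000 / 123.7260 = 0.7840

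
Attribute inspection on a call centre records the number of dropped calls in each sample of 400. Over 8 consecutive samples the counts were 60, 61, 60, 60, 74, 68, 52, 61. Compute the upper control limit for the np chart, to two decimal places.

p̄ = Σdᵢ / (k·n) = 496 / (8 × 400) = 0.15500
UCL = np̄ + 3·√(np̄(1−p̄)) = 62.0000 + 3 × √(62.0000×0.84500) = 62.0000 + 3 × 7.2381 = 83.7143

83.71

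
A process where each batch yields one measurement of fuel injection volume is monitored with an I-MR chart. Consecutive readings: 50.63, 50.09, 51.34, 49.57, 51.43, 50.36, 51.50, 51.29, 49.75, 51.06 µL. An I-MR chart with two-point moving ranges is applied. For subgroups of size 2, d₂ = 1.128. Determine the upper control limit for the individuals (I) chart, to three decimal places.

53.861

X̄ = (50.63 + 50.09 + 51.34 + 49.57 + 51.43 + 50.36 + 51.50 + 51.29 + 49.75 + 51.06) / 10 = 50.7020
Moving ranges: 0.54, 1.25, 1.77, 1.86, 1.07, 1.14, 0.21, 1.54, 1.31; M̄R̄ = 10.6900 / 9 = 1.1878
UCL = X̄ + 3·M̄R̄/d₂ = 50.7020 + 3 × 1.1878 / 1.128 = 53.8610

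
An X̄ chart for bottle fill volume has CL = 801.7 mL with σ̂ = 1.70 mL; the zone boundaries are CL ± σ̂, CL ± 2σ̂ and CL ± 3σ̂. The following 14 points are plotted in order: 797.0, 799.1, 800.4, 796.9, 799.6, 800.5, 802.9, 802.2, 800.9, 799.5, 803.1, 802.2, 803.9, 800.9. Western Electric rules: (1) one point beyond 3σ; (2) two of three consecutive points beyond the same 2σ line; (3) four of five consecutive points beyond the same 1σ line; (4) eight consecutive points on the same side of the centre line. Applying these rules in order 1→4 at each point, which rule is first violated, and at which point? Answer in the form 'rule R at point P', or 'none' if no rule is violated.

Zone of each point (C = within 1σ̂, B = 1σ̂–2σ̂, A = 2σ̂–3σ̂, * = beyond 3σ̂; sign = side of CL): 1:-A, 2:-B, 3:-C, 4:-A, 5:-B, 6:-C, 7:+C, 8:+C, 9:-C, 10:-B, 11:+C, 12:+C, 13:+B, 14:-C
Rule 3 (four of five consecutive points beyond the same 1σ limit) is satisfied at point 5.

rule 3 at point 5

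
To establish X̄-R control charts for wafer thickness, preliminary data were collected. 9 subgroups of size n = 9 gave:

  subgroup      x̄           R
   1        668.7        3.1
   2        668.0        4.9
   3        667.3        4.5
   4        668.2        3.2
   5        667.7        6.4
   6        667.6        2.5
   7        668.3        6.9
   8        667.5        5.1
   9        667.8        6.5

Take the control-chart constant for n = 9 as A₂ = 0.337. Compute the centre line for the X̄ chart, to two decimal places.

X̄̄ = (668.7 + 668.0 + 667.3 + 668.2 + 667.7 + 667.6 + 668.3 + 667.5 + 667.8) / 9 = 6011.1000 / 9 = 667.9000
CL = X̄̄ = 667.9000

667.90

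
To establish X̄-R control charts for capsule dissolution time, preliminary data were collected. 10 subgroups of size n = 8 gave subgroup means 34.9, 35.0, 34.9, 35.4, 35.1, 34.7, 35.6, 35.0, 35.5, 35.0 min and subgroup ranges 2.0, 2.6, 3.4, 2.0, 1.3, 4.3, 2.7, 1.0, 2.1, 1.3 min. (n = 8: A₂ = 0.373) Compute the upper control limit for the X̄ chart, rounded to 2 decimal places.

35.96

X̄̄ = (34.9 + 35.0 + 34.9 + 35.4 + 35.1 + 34.7 + 35.6 + 35.0 + 35.5 + 35.0) / 10 = 351.1000 / 10 = 35.1100
R̄ = (2.0 + 2.6 + 3.4 + 2.0 + 1.3 + 4.3 + 2.7 + 1.0 + 2.1 + 1.3) / 10 = 22.7000 / 10 = 2.2700
UCL = X̄̄ + A₂·R̄ = 35.1100 + 0.373 × 2.2700 = 35.9567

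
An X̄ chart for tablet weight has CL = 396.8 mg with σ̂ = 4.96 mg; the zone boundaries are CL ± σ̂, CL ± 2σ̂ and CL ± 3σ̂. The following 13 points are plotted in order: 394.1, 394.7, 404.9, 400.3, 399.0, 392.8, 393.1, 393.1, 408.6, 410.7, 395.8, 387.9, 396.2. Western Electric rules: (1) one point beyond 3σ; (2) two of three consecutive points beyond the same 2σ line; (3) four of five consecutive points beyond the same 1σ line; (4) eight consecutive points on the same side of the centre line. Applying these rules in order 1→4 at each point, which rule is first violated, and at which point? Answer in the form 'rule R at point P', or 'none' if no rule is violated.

rule 2 at point 10

Zone of each point (C = within 1σ̂, B = 1σ̂–2σ̂, A = 2σ̂–3σ̂, * = beyond 3σ̂; sign = side of CL): 1:-C, 2:-C, 3:+B, 4:+C, 5:+C, 6:-C, 7:-C, 8:-C, 9:+A, 10:+A, 11:-C, 12:-B, 13:-C
Rule 2 (two of three consecutive points beyond the same 2σ limit) is satisfied at point 10.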